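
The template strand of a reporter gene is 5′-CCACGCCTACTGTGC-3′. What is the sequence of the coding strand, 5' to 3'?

5'-GCACAGTAGGCGTGG-3'

The coding strand is complementary and antiparallel to the template: take the complement (A↔T, G↔C) and reverse.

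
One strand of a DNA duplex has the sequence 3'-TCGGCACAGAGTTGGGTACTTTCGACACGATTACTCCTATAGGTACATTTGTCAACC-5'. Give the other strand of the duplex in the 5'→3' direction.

5'-AGCCGTGTCTCAACCCATGAAAGCTGTGCTAATGAGGATATCCATGTAAACAGTTGG-3'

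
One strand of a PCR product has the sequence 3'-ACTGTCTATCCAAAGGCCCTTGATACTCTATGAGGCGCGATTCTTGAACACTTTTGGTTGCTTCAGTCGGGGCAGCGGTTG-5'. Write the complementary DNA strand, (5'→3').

The strand is given 3'→5', so its complement runs 5'→3' in the same left-to-right order: pair each base A↔T, G↔C.

5'-TGACAGATAGGTTTCCGGGAACTATGAGATACTCCGCGCTAAGAACTTGTGAAAACCAACGAAGTCAGCCCCGTCGCCAAC-3'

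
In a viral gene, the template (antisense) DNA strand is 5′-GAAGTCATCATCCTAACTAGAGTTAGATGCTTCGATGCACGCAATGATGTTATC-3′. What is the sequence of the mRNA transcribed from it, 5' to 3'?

5'-GAUAACAUCAUUGCGUGCAUCGAAGCAUCUAACUCUAGUUAGGAUGAUGACUUC-3'

RNA polymerase reads the template 3'→5' and synthesizes mRNA 5'→3' by base-pairing (A→U, T→A, G↔C). The complement of the template is CTTCAGTAGTAGGATTGATCTCAATCTACGAAGCTACGTGCGTTACTACAATAG; antiparallel, so 5'→3' the coding strand is GATAACATCATTGCGTGCATCGAAGCATCTAACTCTAGTTAGGATGATGACTTC. Replace T with U for the mRNA.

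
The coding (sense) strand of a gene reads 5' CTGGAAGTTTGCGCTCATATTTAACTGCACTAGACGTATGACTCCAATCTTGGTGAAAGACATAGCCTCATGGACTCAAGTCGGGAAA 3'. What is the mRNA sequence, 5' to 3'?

The mRNA is synthesized from the template strand, so it matches the coding strand with T replaced by U.

5′-CUGGAAGUUUGCGCUCAUAUUUAACUGCACUAGACGUAUGACUCCAAUCUUGGUGAAAGACAUAGCCUCAUGGACUCAAGUCGGGAAA-3′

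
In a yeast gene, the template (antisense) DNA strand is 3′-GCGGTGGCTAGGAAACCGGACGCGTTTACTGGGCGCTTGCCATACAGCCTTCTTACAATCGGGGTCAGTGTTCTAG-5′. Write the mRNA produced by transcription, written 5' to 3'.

Reading the template 3'→5' as shown, RNA polymerase pairs each base (A→U, T→A, G↔C) to build mRNA 5'→3' directly.

5'-CGCCACCGAUCCUUUGGCCUGCGCAAAUGACCCGCGAACGGUAUGUCGGAAGAAUGUUAGCCCCAGUCACAAGAUC-3'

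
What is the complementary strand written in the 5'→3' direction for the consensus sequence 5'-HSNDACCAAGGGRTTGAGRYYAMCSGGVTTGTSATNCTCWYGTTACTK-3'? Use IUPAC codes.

5'-MAGTAACRWGAGNATSACAABCCSGKTRRYCTCAAYCCCTTGGTHNSD-3'

Standard pairs A↔T, G↔C; ambiguity codes pair R↔Y, M↔K, W↔W, S↔S, D↔H, V↔B, N↔N. Complement (DSNHTGGTTCCCYAACTCYRRTKGSCCBAACASTANGAGWRCAATGAM), then reverse for 5'→3'.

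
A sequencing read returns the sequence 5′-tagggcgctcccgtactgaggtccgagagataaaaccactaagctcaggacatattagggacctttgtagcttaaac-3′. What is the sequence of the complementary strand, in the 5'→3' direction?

5'-GTTTAAGCTACAAAGGTCCCTAATATGTCCTGAGCTTAGTGGTTTTATCTCTCGGACCTCAGTACGGGAGCGCCCTA-3'

The complement of TAGGGCGCTCCCGTACTGAGGTCCGAGAGATAAAACCACTAAGCTCAGGACATATTAGGGACCTTTGTAGCTTAAAC is ATCCCGCGAGGGCATGACTCCAGGCTCTCTATTTTGGTGATTCGAGTCCTGTATAATCCCTGGAAACATCGAATTTG (A↔T, G↔C). DNA strands are antiparallel, so the complementary strand runs 3'→5'; reversing gives the 5'→3' form.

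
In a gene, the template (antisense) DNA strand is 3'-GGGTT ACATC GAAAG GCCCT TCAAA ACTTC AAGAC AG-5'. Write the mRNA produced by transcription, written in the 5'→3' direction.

5'-CCCAAUGUAGCUUUCCGGGAAGUUUUGAAGUUCUGUC-3'

Reading the template 3'→5' as shown, RNA polymerase pairs each base (A→U, T→A, G↔C) to build mRNA 5'→3' directly.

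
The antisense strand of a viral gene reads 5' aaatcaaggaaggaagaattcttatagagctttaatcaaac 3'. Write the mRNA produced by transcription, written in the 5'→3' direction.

5'-GUUUGAUUAAAGCUCUAUAAGAAUUCUUCCUUCCUUGAUUU-3'

The mRNA has the sequence of the coding strand (reverse complement of the template) with T→U. Reverse complement of AAATCAAGGAAGGAAGAATTCTTATAGAGCTTTAATCAAAC is GTTTGATTAAAGCTCTATAAGAATTCTTCCTTCCTTGATTT; then T→U.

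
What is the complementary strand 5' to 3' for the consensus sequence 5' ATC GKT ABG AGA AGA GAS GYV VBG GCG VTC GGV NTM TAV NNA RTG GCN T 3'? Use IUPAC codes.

5'-ANGCCAYTNNBTAKANBCCGABCGCCVBBRCSTCTCTTCTCVTAMCGAT-3'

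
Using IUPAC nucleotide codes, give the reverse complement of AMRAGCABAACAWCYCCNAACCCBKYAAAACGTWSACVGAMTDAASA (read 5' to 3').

Standard pairs A↔T, G↔C; ambiguity codes pair R↔Y, M↔K, W↔W, S↔S, B↔V, D↔H, N↔N. Complement (TKYTCGTVTTGTWGRGGNTTGGGVMRTTTTGCAWSTGBCTKAHTTST), then reverse for 5'→3'.

5'-TSTTHAKTCBGTSWACGTTTTRMVGGGTTNGGRGWTGTTVTGCTYKT-3'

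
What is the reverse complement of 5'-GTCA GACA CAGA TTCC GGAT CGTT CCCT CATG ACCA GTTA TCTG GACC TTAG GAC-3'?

Complement each base (A↔T, G↔C): CAGTCTGTGTCTAAGGCCTAGCAAGGGAGTACTGGTCAATAGACCTGGAATCCTG. Then reverse.

5'-GTCCTAAGGTCCAGATAACTGGTCATGAGGGAACGATCCGGAATCTGTGTCTGAC-3'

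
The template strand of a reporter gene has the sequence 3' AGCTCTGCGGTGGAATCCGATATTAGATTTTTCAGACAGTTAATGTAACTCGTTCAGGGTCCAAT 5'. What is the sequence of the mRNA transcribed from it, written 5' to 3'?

Reading the template 3'→5' as shown, RNA polymerase pairs each base (A→U, T→A, G↔C) to build mRNA 5'→3' directly.

5'-UCGAGACGCCACCUUAGGCUAUAAUCUAAAAAGUCUGUCAAUUACAUUGAGCAAGUCCCAGGUUA-3'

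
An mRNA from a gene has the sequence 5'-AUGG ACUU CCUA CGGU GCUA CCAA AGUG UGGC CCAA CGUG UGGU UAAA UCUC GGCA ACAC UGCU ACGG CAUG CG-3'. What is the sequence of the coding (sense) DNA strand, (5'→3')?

5'-ATGGACTTCCTACGGTGCTACCAAAGTGTGGCCCAACGTGTGGTTAAATCTCGGCAACACTGCTACGGCATGCG-3'

The coding DNA strand has the same 5'→3' sequence as the mRNA with U replaced by T.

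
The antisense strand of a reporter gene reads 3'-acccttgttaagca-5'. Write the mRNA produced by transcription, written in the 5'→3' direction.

Reading the template 3'→5' as shown, RNA polymerase pairs each base (A→U, T→A, G↔C) to build mRNA 5'→3' directly.

5'-UGGGAACAAUUCGU-3'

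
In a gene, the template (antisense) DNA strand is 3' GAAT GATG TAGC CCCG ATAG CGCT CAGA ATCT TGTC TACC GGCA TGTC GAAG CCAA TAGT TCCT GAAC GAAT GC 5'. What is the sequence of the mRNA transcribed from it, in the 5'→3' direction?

Reading the template 3'→5' as shown, RNA polymerase pairs each base (A→U, T→A, G↔C) to build mRNA 5'→3' directly.

5'-CUUACUACAUCGGGGCUAUCGCGAGUCUUAGAACAGAUGGCCGUACAGCUUCGGUUAUCAAGGACUUGCUUACG-3'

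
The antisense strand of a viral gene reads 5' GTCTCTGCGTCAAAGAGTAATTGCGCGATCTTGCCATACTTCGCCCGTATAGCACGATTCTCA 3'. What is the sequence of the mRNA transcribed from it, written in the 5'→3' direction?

5′-UGAGAAUCGUGCUAUACGGGCGAAGUAUGGCAAGAUCGCGCAAUUACUCUUUGACGCAGAGAC-3′

The mRNA has the sequence of the coding strand (reverse complement of the template) with T→U. Reverse complement of GTCTCTGCGTCAAAGAGTAATTGCGCGATCTTGCCATACTTCGCCCGTATAGCACGATTCTCA is TGAGAATCGTGCTATACGGGCGAAGTATGGCAAGATCGCGCAATTACTCTTTGACGCAGAGAC; then T→U.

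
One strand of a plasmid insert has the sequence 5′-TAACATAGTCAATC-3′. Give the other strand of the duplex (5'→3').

The complement of TAACATAGTCAATC is ATTGTATCAGTTAG (A↔T, G↔C). DNA strands are antiparallel, so the complementary strand runs 3'→5'; reversing gives the 5'→3' form.

5′-GATTGACTATGTTA-3′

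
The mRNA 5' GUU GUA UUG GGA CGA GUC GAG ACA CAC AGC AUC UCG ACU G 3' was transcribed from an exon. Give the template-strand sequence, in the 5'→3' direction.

5'-CAGTCGAGATGCTGTGTGTCTCGACTCGTCCCAATACAAC-3'

Replace U with T to get the coding DNA strand: GTTGTATTGGGACGAGTCGAGACACACAGCATCTCGACTG. The template strand is its reverse complement (complement CAACATAACCCTGCTCAGCTCTGTGTGTCGTAGAGCTGAC, then reverse).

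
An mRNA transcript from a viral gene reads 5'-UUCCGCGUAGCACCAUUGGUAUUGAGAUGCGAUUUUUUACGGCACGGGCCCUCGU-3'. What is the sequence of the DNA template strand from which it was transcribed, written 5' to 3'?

5′-ACGAGGGCCCGTGCCGTAAAAAATCGCATCTCAATACCAATGGTGCTACGCGGAA-3′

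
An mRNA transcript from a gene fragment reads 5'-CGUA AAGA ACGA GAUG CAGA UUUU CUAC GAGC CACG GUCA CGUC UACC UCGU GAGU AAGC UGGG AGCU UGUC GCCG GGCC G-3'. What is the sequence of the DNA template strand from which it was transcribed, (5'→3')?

5′-CGGCCCGGCGACAAGCTCCCAGCTTACTCACGAGGTAGACGTGACCGTGGCTCGTAGAAAATCTGCATCTCGTTCTTTACG-3′

Replace U with T to get the coding DNA strand: CGTAAAGAACGAGATGCAGATTTTCTACGAGCCACGGTCACGTCTACCTCGTGAGTAAGCTGGGAGCTTGTCGCCGGGCCG. The template strand is its reverse complement (complement GCATTTCTTGCTCTACGTCTAAAAGATGCTCGGTGCCAGTGCAGATGGAGCACTCATTCGACCCTCGAACAGCGGCCCGGC, then reverse).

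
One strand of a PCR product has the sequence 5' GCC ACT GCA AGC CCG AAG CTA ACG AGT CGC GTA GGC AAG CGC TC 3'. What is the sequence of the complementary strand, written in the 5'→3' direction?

Pairing A↔T and G↔C gives CGGTGACGTTCGGGCTTCGATTGCTCAGCGCATCCGTTCGCGAG, running 3'→5'. Reverse for the 5'→3' convention.

5′-GAGCGCTTGCCTACGCGACTCGTTAGCTTCGGGCTTGCAGTGGC-3′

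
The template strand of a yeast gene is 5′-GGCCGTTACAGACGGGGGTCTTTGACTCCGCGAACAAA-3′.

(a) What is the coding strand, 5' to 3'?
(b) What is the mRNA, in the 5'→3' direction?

(a) The coding strand is the reverse complement of the template: complement CCGGCAATGTCTGCCCCCAGAAACTGAGGCGCTTGTTT, then reverse.
(b) mRNA has the coding-strand sequence with T→U.

(a) 5'-TTTGTTCGCGGAGTCAAAGACCCCCGTCTGTAACGGCC-3'
(b) 5'-UUUGUUCGCGGAGUCAAAGACCCCCGUCUGUAACGGCC-3'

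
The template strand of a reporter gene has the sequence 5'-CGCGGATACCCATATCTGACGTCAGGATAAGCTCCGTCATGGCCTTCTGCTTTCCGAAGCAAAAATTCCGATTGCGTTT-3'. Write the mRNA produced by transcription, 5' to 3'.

RNA polymerase reads the template 3'→5' and synthesizes mRNA 5'→3' by base-pairing (A→U, T→A, G↔C). The complement of the template is GCGCCTATGGGTATAGACTGCAGTCCTATTCGAGGCAGTACCGGAAGACGAAAGGCTTCGTTTTTAAGGCTAACGCAAA; antiparallel, so 5'→3' the coding strand is AAACGCAATCGGAATTTTTGCTTCGGAAAGCAGAAGGCCATGACGGAGCTTATCCTGACGTCAGATATGGGTATCCGCG. Replace T with U for the mRNA.

5'-AAACGCAAUCGGAAUUUUUGCUUCGGAAAGCAGAAGGCCAUGACGGAGCUUAUCCUGACGUCAGAUAUGGGUAUCCGCG-3'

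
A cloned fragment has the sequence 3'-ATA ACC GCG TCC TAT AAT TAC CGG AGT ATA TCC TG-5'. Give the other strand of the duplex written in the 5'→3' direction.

5'-TATTGGCGCAGGATATTAATGGCCTCATATAGGAC-3'

The strand is given 3'→5', so its complement runs 5'→3' in the same left-to-right order: pair each base A↔T, G↔C.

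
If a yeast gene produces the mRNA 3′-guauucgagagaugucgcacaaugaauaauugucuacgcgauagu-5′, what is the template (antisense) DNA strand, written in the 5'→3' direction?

5′-CATAAGCTCTCTACAGCGTGTTACTTATTAACAGATGCGCTATCA-3′

Written 5'→3' the mRNA is UGAUAGCGCAUCUGUUAAUAAGUAACACGCUGUAGAGAGCUUAUG, so the coding DNA strand is TGATAGCGCATCTGTTAATAAGTAACACGCTGTAGAGAGCTTATG. The template is its reverse complement.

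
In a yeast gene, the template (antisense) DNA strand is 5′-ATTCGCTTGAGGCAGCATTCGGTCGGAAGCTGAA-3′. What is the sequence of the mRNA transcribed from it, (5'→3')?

5'-UUCAGCUUCCGACCGAAUGCUGCCUCAAGCGAAU-3'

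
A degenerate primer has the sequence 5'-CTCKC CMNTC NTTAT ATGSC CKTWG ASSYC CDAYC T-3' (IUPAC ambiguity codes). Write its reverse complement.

5'-AGRTHGGRSSTCWAMGGSCATATAANGANKGGMGAG-3'

Standard pairs A↔T, G↔C; ambiguity codes pair Y↔R, M↔K, W↔W, S↔S, D↔H, N↔N. Complement (GAGMGGKNAGNAATATACSGGMAWCTSSRGGHTRGA), then reverse for 5'→3'.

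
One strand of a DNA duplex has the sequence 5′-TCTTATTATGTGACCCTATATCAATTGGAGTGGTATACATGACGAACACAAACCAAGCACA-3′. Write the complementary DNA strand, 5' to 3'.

5′-TGTGCTTGGTTTGTGTTCGTCATGTATACCACTCCAATTGATATAGGGTCACATAATAAGA-3′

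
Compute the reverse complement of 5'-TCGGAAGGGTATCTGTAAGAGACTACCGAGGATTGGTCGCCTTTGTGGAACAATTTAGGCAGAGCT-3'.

5'-AGCTCTGCCTAAATTGTTCCACAAAGGCGACCAATCCTCGGTAGTCTCTTACAGATACCCTTCCGA-3'

Reading the sequence 3'→5' and pairing each base (A↔T, G↔C) gives the reverse complement directly.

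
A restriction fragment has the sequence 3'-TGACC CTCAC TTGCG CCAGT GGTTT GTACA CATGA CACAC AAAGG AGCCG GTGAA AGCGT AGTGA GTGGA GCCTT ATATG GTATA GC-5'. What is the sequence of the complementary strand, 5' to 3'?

The strand is given 3'→5', so its complement runs 5'→3' in the same left-to-right order: pair each base A↔T, G↔C.

5'-ACTGGGAGTGAACGCGGTCACCAAACATGTGTACTGTGTGTTTCCTCGGCCACTTTCGCATCACTCACCTCGGAATATACCATATCG-3'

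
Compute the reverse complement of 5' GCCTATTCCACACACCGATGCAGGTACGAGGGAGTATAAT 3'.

5′-ATTATACTCCCTCGTACCTGCATCGGTGTGTGGAATAGGC-3′

Complement each base (A↔T, G↔C): CGGATAAGGTGTGTGGCTACGTCCATGCTCCCTCATATTA. Then reverse.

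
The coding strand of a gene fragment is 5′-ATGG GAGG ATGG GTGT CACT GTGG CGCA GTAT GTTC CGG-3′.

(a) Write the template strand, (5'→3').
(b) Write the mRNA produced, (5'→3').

(a) 5'-CCGGAACATACTGCGCCACAGTGACACCCATCCTCCCAT-3'
(b) 5'-AUGGGAGGAUGGGUGUCACUGUGGCGCAGUAUGUUCCGG-3'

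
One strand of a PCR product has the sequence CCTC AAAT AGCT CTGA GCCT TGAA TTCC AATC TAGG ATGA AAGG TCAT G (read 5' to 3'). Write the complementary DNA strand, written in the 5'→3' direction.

5'-CATGACCTTTCATCCTAGATTGGAATTCAAGGCTCAGAGCTATTTGAGG-3'

The complement of CCTCAAATAGCTCTGAGCCTTGAATTCCAATCTAGGATGAAAGGTCATG is GGAGTTTATCGAGACTCGGAACTTAAGGTTAGATCCTACTTTCCAGTAC (A↔T, G↔C). DNA strands are antiparallel, so the complementary strand runs 3'→5'; reversing gives the 5'→3' form.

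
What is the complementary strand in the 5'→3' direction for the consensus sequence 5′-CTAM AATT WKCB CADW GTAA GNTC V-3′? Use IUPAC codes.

5'-BGANCTTACWHTGVGMWAATTKTAG-3'

Standard pairs A↔T, G↔C; ambiguity codes pair M↔K, W↔W, B↔V, D↔H, N↔N. Complement (GATKTTAAWMGVGTHWCATTCNAGB), then reverse for 5'→3'.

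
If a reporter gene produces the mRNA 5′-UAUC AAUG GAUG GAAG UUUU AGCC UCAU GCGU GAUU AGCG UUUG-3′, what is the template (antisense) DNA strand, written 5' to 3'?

5'-CAAACGCTAATCACGCATGAGGCTAAAACTTCCATCCATTGATA-3'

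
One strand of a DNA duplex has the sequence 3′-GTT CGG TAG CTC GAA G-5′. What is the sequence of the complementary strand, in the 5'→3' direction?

5′-CAAGCCATCGAGCTTC-3′

The strand is given 3'→5', so its complement runs 5'→3' in the same left-to-right order: pair each base A↔T, G↔C.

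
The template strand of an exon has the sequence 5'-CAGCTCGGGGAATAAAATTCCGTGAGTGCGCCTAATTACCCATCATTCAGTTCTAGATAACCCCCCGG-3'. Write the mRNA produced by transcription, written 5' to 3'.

5′-CCGGGGGGUUAUCUAGAACUGAAUGAUGGGUAAUUAGGCGCACUCACGGAAUUUUAUUCCCCGAGCUG-3′

The mRNA has the sequence of the coding strand (reverse complement of the template) with T→U. Reverse complement of CAGCTCGGGGAATAAAATTCCGTGAGTGCGCCTAATTACCCATCATTCAGTTCTAGATAACCCCCCGG is CCGGGGGGTTATCTAGAACTGAATGATGGGTAATTAGGCGCACTCACGGAATTTTATTCCCCGAGCTG; then T→U.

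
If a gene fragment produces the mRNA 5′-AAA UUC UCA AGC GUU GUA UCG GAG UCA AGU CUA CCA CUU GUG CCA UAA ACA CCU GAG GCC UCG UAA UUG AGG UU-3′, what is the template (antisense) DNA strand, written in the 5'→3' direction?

5'-AACCTCAATTACGAGGCCTCAGGTGTTTATGGCACAAGTGGTAGACTTGACTCCGATACAACGCTTGAGAATTT-3'

Replace U with T to get the coding DNA strand: AAATTCTCAAGCGTTGTATCGGAGTCAAGTCTACCACTTGTGCCATAAACACCTGAGGCCTCGTAATTGAGGTT. The template strand is its reverse complement (complement TTTAAGAGTTCGCAACATAGCCTCAGTTCAGATGGTGAACACGGTATTTGTGGACTCCGGAGCATTAACTCCAA, then reverse).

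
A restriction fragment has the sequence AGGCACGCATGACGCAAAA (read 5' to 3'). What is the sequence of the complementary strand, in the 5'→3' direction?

Pairing A↔T and G↔C gives TCCGTGCGTACTGCGTTTT, running 3'→5'. Reverse for the 5'→3' convention.

5'-TTTTGCGTCATGCGTGCCT-3'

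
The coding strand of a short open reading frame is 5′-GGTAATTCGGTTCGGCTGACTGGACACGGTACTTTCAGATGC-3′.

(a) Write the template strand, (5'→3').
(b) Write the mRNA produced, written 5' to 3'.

(a) The template strand is the reverse complement of the coding strand: complement CCATTAAGCCAAGCCGACTGACCTGTGCCATGAAAGTCTACG, then reverse.
(b) mRNA matches the coding strand with T→U.

(a) 5'-GCATCTGAAAGTACCGTGTCCAGTCAGCCGAACCGAATTACC-3'
(b) 5'-GGUAAUUCGGUUCGGCUGACUGGACACGGUACUUUCAGAUGC-3'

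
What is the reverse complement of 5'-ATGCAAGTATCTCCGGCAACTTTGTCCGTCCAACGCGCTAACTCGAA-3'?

5′-TTCGAGTTAGCGCGTTGGACGGACAAAGTTGCCGGAGATACTTGCAT-3′

Reading the sequence 3'→5' and pairing each base (A↔T, G↔C) gives the reverse complement directly.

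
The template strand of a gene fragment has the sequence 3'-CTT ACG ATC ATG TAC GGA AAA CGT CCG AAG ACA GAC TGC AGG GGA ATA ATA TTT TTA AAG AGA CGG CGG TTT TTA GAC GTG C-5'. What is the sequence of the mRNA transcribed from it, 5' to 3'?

Reading the template 3'→5' as shown, RNA polymerase pairs each base (A→U, T→A, G↔C) to build mRNA 5'→3' directly.

5'-GAAUGCUAGUACAUGCCUUUUGCAGGCUUCUGUCUGACGUCCCCUUAUUAUAAAAAUUUCUCUGCCGCCAAAAAUCUGCACG-3'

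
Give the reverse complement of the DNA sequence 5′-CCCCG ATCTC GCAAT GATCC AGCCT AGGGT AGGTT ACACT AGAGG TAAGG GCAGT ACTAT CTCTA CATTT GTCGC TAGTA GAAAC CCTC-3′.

5'-GAGGGTTTCTACTAGCGACAAATGTAGAGATAGTACTGCCCTTACCTCTAGTGTAACCTACCCTAGGCTGGATCATTGCGAGATCGGGG-3'

Complement each base (A↔T, G↔C): GGGGCTAGAGCGTTACTAGGTCGGATCCCATCCAATGTGATCTCCATTCCCGTCATGATAGAGATGTAAACAGCGATCATCTTTGGGAG. Then reverse.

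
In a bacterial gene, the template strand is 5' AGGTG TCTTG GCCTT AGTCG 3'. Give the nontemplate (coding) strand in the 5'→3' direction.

The coding strand is complementary and antiparallel to the template: take the complement (A↔T, G↔C) and reverse.

5′-CGACTAAGGCCAAGACACCT-3′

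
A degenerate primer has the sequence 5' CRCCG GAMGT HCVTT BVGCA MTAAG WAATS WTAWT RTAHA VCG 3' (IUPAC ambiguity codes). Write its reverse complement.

Standard pairs A↔T, G↔C; ambiguity codes pair R↔Y, M↔K, W↔W, S↔S, B↔V, H↔D. Complement (GYGGCCTKCADGBAAVBCGTKATTCWTTASWATWAYATDTBGC), then reverse for 5'→3'.

5′-CGBTDTAYAWTAWSATTWCTTAKTGCBVAABGDACKTCCGGYG-3′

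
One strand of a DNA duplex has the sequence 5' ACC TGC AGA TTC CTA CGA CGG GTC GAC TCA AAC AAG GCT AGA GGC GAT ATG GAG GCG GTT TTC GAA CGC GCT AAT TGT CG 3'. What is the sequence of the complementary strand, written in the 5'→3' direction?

Pairing A↔T and G↔C gives TGGACGTCTAAGGATGCTGCCCAGCTGAGTTTGTTCCGATCTCCGCTATACCTCCGCCAAAAGCTTGCGCGATTAACAGC, running 3'→5'. Reverse for the 5'→3' convention.

5'-CGACAATTAGCGCGTTCGAAAACCGCCTCCATATCGCCTCTAGCCTTGTTTGAGTCGACCCGTCGTAGGAATCTGCAGGT-3'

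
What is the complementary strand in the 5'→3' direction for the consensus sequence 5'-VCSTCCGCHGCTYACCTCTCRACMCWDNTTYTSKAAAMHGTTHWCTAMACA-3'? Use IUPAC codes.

Standard pairs A↔T, G↔C; ambiguity codes pair R↔Y, M↔K, W↔W, S↔S, D↔H, V↔B, N↔N. Complement (BGSAGGCGDCGARTGGAGAGYTGKGWHNAARASMTTTKDCAADWGATKTGT), then reverse for 5'→3'.

5'-TGTKTAGWDAACDKTTTMSARAANHWGKGTYGAGAGGTRAGCDGCGGASGB-3'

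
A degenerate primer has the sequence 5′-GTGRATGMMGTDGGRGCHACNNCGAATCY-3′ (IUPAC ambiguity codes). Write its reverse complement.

5′-RGATTCGNNGTDGCYCCHACKKCATYCAC-3′

Standard pairs A↔T, G↔C; ambiguity codes pair R↔Y, M↔K, D↔H, N↔N. Complement (CACYTACKKCAHCCYCGDTGNNGCTTAGR), then reverse for 5'→3'.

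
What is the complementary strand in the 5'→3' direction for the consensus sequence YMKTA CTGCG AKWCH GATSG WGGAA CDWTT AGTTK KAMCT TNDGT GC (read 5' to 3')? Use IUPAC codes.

Standard pairs A↔T, G↔C; ambiguity codes pair Y↔R, M↔K, W↔W, S↔S, D↔H, N↔N. Complement (RKMATGACGCTMWGDCTASCWCCTTGHWAATCAAMMTKGAANHCACG), then reverse for 5'→3'.

5'-GCACHNAAGKTMMAACTAAWHGTTCCWCSATCDGWMTCGCAGTAMKR-3'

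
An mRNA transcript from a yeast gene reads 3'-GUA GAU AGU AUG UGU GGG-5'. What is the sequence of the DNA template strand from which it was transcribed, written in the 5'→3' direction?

Written 5'→3' the mRNA is GGGUGUGUAUGAUAGAUG, so the coding DNA strand is GGGTGTGTATGATAGATG. The template is its reverse complement.

5′-CATCTATCATACACACCC-3′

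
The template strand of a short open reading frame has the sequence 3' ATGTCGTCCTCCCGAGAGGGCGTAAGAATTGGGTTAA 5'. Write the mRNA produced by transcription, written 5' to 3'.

5'-UACAGCAGGAGGGCUCUCCCGCAUUCUUAACCCAAUU-3'

Reading the template 3'→5' as shown, RNA polymerase pairs each base (A→U, T→A, G↔C) to build mRNA 5'→3' directly.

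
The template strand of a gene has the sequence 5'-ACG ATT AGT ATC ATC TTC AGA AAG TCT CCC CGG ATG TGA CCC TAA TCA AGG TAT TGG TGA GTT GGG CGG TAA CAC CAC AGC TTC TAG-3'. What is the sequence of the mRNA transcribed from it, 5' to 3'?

The mRNA has the sequence of the coding strand (reverse complement of the template) with T→U. Reverse complement of ACGATTAGTATCATCTTCAGAAAGTCTCCCCGGATGTGACCCTAATCAAGGTATTGGTGAGTTGGGCGGTAACACCACAGCTTCTAG is CTAGAAGCTGTGGTGTTACCGCCCAACTCACCAATACCTTGATTAGGGTCACATCCGGGGAGACTTTCTGAAGATGATACTAATCGT; then T→U.

5′-CUAGAAGCUGUGGUGUUACCGCCCAACUCACCAAUACCUUGAUUAGGGUCACAUCCGGGGAGACUUUCUGAAGAUGAUACUAAUCGU-3′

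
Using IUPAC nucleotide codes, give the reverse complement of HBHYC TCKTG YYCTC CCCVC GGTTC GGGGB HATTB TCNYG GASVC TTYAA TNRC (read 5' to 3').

Standard pairs A↔T, G↔C; ambiguity codes pair R↔Y, K↔M, S↔S, B↔V, H↔D, N↔N. Complement (DVDRGAGMACRRGAGGGGBGCCAAGCCCCVDTAAVAGNRCCTSBGAARTTANYG), then reverse for 5'→3'.

5'-GYNATTRAAGBSTCCRNGAVAATDVCCCCGAACCGBGGGGAGRRCAMGAGRDVD-3'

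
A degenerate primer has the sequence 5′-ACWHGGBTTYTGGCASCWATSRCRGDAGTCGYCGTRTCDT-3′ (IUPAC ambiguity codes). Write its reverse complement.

5'-AHGAYACGRCGACTHCYGYSATWGSTGCCARAAVCCDWGT-3'

Standard pairs A↔T, G↔C; ambiguity codes pair R↔Y, W↔W, S↔S, B↔V, D↔H. Complement (TGWDCCVAARACCGTSGWTASYGYCHTCAGCRGCAYAGHA), then reverse for 5'→3'.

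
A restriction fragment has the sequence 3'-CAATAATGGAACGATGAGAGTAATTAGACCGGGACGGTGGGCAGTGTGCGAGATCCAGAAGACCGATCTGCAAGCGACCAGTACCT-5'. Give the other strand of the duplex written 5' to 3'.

The strand is given 3'→5', so its complement runs 5'→3' in the same left-to-right order: pair each base A↔T, G↔C.

5'-GTTATTACCTTGCTACTCTCATTAATCTGGCCCTGCCACCCGTCACACGCTCTAGGTCTTCTGGCTAGACGTTCGCTGGTCATGGA-3'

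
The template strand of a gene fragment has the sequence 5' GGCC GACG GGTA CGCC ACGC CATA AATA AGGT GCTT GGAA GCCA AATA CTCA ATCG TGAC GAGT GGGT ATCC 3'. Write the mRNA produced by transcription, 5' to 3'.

RNA polymerase reads the template 3'→5' and synthesizes mRNA 5'→3' by base-pairing (A→U, T→A, G↔C). The complement of the template is CCGGCTGCCCATGCGGTGCGGTATTTATTCCACGAACCTTCGGTTTATGAGTTAGCACTGCTCACCCATAGG; antiparallel, so 5'→3' the coding strand is GGATACCCACTCGTCACGATTGAGTATTTGGCTTCCAAGCACCTTATTTATGGCGTGGCGTACCCGTCGGCC. Replace T with U for the mRNA.

5'-GGAUACCCACUCGUCACGAUUGAGUAUUUGGCUUCCAAGCACCUUAUUUAUGGCGUGGCGUACCCGUCGGCC-3'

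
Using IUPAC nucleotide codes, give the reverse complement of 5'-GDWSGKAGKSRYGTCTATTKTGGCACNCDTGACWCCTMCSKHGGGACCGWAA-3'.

Standard pairs A↔T, G↔C; ambiguity codes pair R↔Y, M↔K, W↔W, S↔S, D↔H, N↔N. Complement (CHWSCMTCMSYRCAGATAAMACCGTGNGHACTGWGGAKGSMDCCCTGGCWTT), then reverse for 5'→3'.

5'-TTWCGGTCCCDMSGKAGGWGTCAHGNGTGCCAMAATAGACRYSMCTMCSWHC-3'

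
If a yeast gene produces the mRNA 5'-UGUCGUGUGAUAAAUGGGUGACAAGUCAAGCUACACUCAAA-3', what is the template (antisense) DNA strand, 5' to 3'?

Replace U with T to get the coding DNA strand: TGTCGTGTGATAAATGGGTGACAAGTCAAGCTACACTCAAA. The template strand is its reverse complement (complement ACAGCACACTATTTACCCACTGTTCAGTTCGATGTGAGTTT, then reverse).

5'-TTTGAGTGTAGCTTGACTTGTCACCCATTTATCACACGACA-3'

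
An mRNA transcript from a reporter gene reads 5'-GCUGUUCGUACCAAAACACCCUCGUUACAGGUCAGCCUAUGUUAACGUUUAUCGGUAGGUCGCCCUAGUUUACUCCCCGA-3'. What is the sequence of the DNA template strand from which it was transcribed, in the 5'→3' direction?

5'-TCGGGGAGTAAACTAGGGCGACCTACCGATAAACGTTAACATAGGCTGACCTGTAACGAGGGTGTTTTGGTACGAACAGC-3'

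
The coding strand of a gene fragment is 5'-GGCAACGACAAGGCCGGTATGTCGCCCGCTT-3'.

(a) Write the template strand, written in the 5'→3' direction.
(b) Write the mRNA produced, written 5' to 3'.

(a) 5'-AAGCGGGCGACATACCGGCCTTGTCGTTGCC-3'
(b) 5'-GGCAACGACAAGGCCGGUAUGUCGCCCGCUU-3'

(a) The template strand is the reverse complement of the coding strand: complement CCGTTGCTGTTCCGGCCATACAGCGGGCGAA, then reverse.
(b) mRNA matches the coding strand with T→U.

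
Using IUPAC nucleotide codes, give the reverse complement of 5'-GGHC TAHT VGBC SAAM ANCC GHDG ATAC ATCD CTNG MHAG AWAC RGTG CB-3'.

5'-VGCACYGTWTCTDKCNAGHGATGTATCHDCGGNTKTTSGVCBADTAGDCC-3'

Standard pairs A↔T, G↔C; ambiguity codes pair R↔Y, M↔K, W↔W, S↔S, B↔V, D↔H, N↔N. Complement (CCDGATDABCVGSTTKTNGGCDHCTATGTAGHGANCKDTCTWTGYCACGV), then reverse for 5'→3'.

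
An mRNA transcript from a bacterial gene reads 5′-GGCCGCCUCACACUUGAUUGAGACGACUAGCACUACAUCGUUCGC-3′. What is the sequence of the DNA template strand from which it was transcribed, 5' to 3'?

5'-GCGAACGATGTAGTGCTAGTCGTCTCAATCAAGTGTGAGGCGGCC-3'

Replace U with T to get the coding DNA strand: GGCCGCCTCACACTTGATTGAGACGACTAGCACTACATCGTTCGC. The template strand is its reverse complement (complement CCGGCGGAGTGTGAACTAACTCTGCTGATCGTGATGTAGCAAGCG, then reverse).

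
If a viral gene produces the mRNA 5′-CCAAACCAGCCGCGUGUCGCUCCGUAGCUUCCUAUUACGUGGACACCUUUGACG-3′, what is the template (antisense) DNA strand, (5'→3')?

Replace U with T to get the coding DNA strand: CCAAACCAGCCGCGTGTCGCTCCGTAGCTTCCTATTACGTGGACACCTTTGACG. The template strand is its reverse complement (complement GGTTTGGTCGGCGCACAGCGAGGCATCGAAGGATAATGCACCTGTGGAAACTGC, then reverse).

5'-CGTCAAAGGTGTCCACGTAATAGGAAGCTACGGAGCGACACGCGGCTGGTTTGG-3'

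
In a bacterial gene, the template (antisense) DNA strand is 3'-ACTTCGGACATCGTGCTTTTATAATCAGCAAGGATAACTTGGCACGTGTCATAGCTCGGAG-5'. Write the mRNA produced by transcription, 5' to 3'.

5'-UGAAGCCUGUAGCACGAAAAUAUUAGUCGUUCCUAUUGAACCGUGCACAGUAUCGAGCCUC-3'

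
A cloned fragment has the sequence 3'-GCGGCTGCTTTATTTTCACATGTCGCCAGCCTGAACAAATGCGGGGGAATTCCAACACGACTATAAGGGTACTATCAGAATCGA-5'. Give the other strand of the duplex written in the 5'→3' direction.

The strand is given 3'→5', so its complement runs 5'→3' in the same left-to-right order: pair each base A↔T, G↔C.

5'-CGCCGACGAAATAAAAGTGTACAGCGGTCGGACTTGTTTACGCCCCCTTAAGGTTGTGCTGATATTCCCATGATAGTCTTAGCT-3'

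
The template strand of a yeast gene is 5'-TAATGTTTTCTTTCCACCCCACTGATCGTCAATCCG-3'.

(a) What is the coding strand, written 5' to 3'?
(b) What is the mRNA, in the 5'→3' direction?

(a) 5′-CGGATTGACGATCAGTGGGGTGGAAAGAAAACATTA-3′
(b) 5'-CGGAUUGACGAUCAGUGGGGUGGAAAGAAAACAUUA-3'

(a) The coding strand is the reverse complement of the template: complement ATTACAAAAGAAAGGTGGGGTGACTAGCAGTTAGGC, then reverse.
(b) mRNA has the coding-strand sequence with T→U.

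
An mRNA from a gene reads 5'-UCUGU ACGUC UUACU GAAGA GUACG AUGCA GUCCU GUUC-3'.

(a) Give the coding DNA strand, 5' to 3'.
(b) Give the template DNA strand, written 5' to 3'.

(a) 5'-TCTGTACGTCTTACTGAAGAGTACGATGCAGTCCTGTTC-3'
(b) 5'-GAACAGGACTGCATCGTACTCTTCAGTAAGACGTACAGA-3'

(a) The coding strand matches the mRNA with U→T.
(b) The template strand is the reverse complement of the coding strand.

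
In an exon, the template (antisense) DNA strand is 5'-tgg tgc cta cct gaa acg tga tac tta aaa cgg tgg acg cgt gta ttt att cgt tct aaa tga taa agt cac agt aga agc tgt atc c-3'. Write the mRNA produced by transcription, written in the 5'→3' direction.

5'-GGAUACAGCUUCUACUGUGACUUUAUCAUUUAGAACGAAUAAAUACACGCGUCCACCGUUUUAAGUAUCACGUUUCAGGUAGGCACCA-3'

RNA polymerase reads the template 3'→5' and synthesizes mRNA 5'→3' by base-pairing (A→U, T→A, G↔C). The complement of the template is ACCACGGATGGACTTTGCACTATGAATTTTGCCACCTGCGCACATAAATAAGCAAGATTTACTATTTCAGTGTCATCTTCGACATAGG; antiparallel, so 5'→3' the coding strand is GGATACAGCTTCTACTGTGACTTTATCATTTAGAACGAATAAATACACGCGTCCACCGTTTTAAGTATCACGTTTCAGGTAGGCACCA. Replace T with U for the mRNA.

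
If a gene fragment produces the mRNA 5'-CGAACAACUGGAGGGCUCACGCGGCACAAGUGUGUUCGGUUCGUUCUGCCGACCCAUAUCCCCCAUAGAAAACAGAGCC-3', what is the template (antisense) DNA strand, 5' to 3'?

5'-GGCTCTGTTTTCTATGGGGGATATGGGTCGGCAGAACGAACCGAACACACTTGTGCCGCGTGAGCCCTCCAGTTGTTCG-3'

Replace U with T to get the coding DNA strand: CGAACAACTGGAGGGCTCACGCGGCACAAGTGTGTTCGGTTCGTTCTGCCGACCCATATCCCCCATAGAAAACAGAGCC. The template strand is its reverse complement (complement GCTTGTTGACCTCCCGAGTGCGCCGTGTTCACACAAGCCAAGCAAGACGGCTGGGTATAGGGGGTATCTTTTGTCTCGG, then reverse).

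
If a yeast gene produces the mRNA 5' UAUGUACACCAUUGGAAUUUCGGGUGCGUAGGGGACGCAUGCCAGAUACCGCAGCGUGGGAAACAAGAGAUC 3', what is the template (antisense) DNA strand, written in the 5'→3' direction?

Replace U with T to get the coding DNA strand: TATGTACACCATTGGAATTTCGGGTGCGTAGGGGACGCATGCCAGATACCGCAGCGTGGGAAACAAGAGATC. The template strand is its reverse complement (complement ATACATGTGGTAACCTTAAAGCCCACGCATCCCCTGCGTACGGTCTATGGCGTCGCACCCTTTGTTCTCTAG, then reverse).

5'-GATCTCTTGTTTCCCACGCTGCGGTATCTGGCATGCGTCCCCTACGCACCCGAAATTCCAATGGTGTACATA-3'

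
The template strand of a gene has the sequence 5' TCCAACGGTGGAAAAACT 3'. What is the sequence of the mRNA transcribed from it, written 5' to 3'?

RNA polymerase reads the template 3'→5' and synthesizes mRNA 5'→3' by base-pairing (A→U, T→A, G↔C). The complement of the template is AGGTTGCCACCTTTTTGA; antiparallel, so 5'→3' the coding strand is AGTTTTTCCACCGTTGGA. Replace T with U for the mRNA.

5′-AGUUUUUCCACCGUUGGA-3′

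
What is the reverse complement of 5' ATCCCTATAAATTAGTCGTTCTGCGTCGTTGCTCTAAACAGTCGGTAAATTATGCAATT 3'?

5′-AATTGCATAATTTACCGACTGTTTAGAGCAACGACGCAGAACGACTAATTTATAGGGAT-3′

Complement each base (A↔T, G↔C): TAGGGATATTTAATCAGCAAGACGCAGCAACGAGATTTGTCAGCCATTTAATACGTTAA. Then reverse.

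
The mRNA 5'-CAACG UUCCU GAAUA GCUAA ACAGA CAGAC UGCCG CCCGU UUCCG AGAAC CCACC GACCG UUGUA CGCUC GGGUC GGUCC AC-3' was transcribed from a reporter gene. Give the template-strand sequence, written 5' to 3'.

5'-GTGGACCGACCCGAGCGTACAACGGTCGGTGGGTTCTCGGAAACGGGCGGCAGTCTGTCTGTTTAGCTATTCAGGAACGTTG-3'

Replace U with T to get the coding DNA strand: CAACGTTCCTGAATAGCTAAACAGACAGACTGCCGCCCGTTTCCGAGAACCCACCGACCGTTGTACGCTCGGGTCGGTCCAC. The template strand is its reverse complement (complement GTTGCAAGGACTTATCGATTTGTCTGTCTGACGGCGGGCAAAGGCTCTTGGGTGGCTGGCAACATGCGAGCCCAGCCAGGTG, then reverse).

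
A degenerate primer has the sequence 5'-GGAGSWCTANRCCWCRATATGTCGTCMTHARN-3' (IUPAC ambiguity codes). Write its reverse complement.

Standard pairs A↔T, G↔C; ambiguity codes pair R↔Y, M↔K, W↔W, S↔S, H↔D, N↔N. Complement (CCTCSWGATNYGGWGYTATACAGCAGKADTYN), then reverse for 5'→3'.

5′-NYTDAKGACGACATATYGWGGYNTAGWSCTCC-3′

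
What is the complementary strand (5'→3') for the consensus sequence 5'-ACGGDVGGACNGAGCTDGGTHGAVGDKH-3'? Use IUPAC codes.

5'-DMHCBTCDACCHAGCTCNGTCCBHCCGT-3'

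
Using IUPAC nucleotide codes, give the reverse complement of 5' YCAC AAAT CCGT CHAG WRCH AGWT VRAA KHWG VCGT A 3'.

5'-TACGBCWDMTTYBAWCTDGYWCTDGACGGATTTGTGR-3'

Standard pairs A↔T, G↔C; ambiguity codes pair R↔Y, K↔M, W↔W, H↔D, V↔B. Complement (RGTGTTTAGGCAGDTCWYGDTCWABYTTMDWCBGCAT), then reverse for 5'→3'.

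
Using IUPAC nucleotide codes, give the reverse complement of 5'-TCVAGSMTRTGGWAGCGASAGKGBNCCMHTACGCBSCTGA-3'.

Standard pairs A↔T, G↔C; ambiguity codes pair R↔Y, M↔K, W↔W, S↔S, B↔V, H↔D, N↔N. Complement (AGBTCSKAYACCWTCGCTSTCMCVNGGKDATGCGVSGACT), then reverse for 5'→3'.

5'-TCAGSVGCGTADKGGNVCMCTSTCGCTWCCAYAKSCTBGA-3'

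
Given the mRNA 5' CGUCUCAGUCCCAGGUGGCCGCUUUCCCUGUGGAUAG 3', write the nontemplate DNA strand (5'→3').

5'-CGTCTCAGTCCCAGGTGGCCGCTTTCCCTGTGGATAG-3'

The coding DNA strand has the same 5'→3' sequence as the mRNA with U replaced by T.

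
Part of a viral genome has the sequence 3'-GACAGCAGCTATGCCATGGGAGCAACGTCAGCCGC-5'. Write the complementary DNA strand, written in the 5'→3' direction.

The strand is given 3'→5', so its complement runs 5'→3' in the same left-to-right order: pair each base A↔T, G↔C.

5'-CTGTCGTCGATACGGTACCCTCGTTGCAGTCGGCG-3'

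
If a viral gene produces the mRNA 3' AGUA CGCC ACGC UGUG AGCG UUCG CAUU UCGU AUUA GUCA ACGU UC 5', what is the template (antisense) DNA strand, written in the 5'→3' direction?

5′-TCATGCGGTGCGACACTCGCAAGCGTAAAGCATAATCAGTTGCAAG-3′

Written 5'→3' the mRNA is CUUGCAACUGAUUAUGCUUUACGCUUGCGAGUGUCGCACCGCAUGA, so the coding DNA strand is CTTGCAACTGATTATGCTTTACGCTTGCGAGTGTCGCACCGCATGA. The template is its reverse complement.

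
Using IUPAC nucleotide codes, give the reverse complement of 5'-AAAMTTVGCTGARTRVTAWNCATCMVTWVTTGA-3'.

5′-TCAABWABKGATGNWTABYAYTCAGCBAAKTTT-3′

Standard pairs A↔T, G↔C; ambiguity codes pair R↔Y, M↔K, W↔W, V↔B, N↔N. Complement (TTTKAABCGACTYAYBATWNGTAGKBAWBAACT), then reverse for 5'→3'.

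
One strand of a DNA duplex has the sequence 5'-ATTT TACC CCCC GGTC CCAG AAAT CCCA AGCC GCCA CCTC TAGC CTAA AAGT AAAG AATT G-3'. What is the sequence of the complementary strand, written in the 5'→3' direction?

5'-CAATTCTTTACTTTTAGGCTAGAGGTGGCGGCTTGGGATTTCTGGGACCGGGGGGTAAAAT-3'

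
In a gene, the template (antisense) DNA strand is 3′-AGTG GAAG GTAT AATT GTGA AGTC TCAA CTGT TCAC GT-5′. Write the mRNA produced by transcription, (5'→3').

5'-UCACCUUCCAUAUUAACACUUCAGAGUUGACAAGUGCA-3'

Reading the template 3'→5' as shown, RNA polymerase pairs each base (A→U, T→A, G↔C) to build mRNA 5'→3' directly.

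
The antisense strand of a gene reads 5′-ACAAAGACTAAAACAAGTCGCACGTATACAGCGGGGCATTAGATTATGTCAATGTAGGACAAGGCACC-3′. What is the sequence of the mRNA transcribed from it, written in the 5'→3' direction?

5'-GGUGCCUUGUCCUACAUUGACAUAAUCUAAUGCCCCGCUGUAUACGUGCGACUUGUUUUAGUCUUUGU-3'

RNA polymerase reads the template 3'→5' and synthesizes mRNA 5'→3' by base-pairing (A→U, T→A, G↔C). The complement of the template is TGTTTCTGATTTTGTTCAGCGTGCATATGTCGCCCCGTAATCTAATACAGTTACATCCTGTTCCGTGG; antiparallel, so 5'→3' the coding strand is GGTGCCTTGTCCTACATTGACATAATCTAATGCCCCGCTGTATACGTGCGACTTGTTTTAGTCTTTGT. Replace T with U for the mRNA.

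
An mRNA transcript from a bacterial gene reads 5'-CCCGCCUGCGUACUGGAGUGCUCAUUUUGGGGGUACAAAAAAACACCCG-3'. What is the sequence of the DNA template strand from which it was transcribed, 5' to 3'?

5'-CGGGTGTTTTTTTGTACCCCCAAAATGAGCACTCCAGTACGCAGGCGGG-3'

Replace U with T to get the coding DNA strand: CCCGCCTGCGTACTGGAGTGCTCATTTTGGGGGTACAAAAAAACACCCG. The template strand is its reverse complement (complement GGGCGGACGCATGACCTCACGAGTAAAACCCCCATGTTTTTTTGTGGGC, then reverse).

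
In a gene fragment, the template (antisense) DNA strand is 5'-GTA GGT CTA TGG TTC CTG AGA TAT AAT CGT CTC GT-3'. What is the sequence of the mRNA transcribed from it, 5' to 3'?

The mRNA has the sequence of the coding strand (reverse complement of the template) with T→U. Reverse complement of GTAGGTCTATGGTTCCTGAGATATAATCGTCTCGT is ACGAGACGATTATATCTCAGGAACCATAGACCTAC; then T→U.

5'-ACGAGACGAUUAUAUCUCAGGAACCAUAGACCUAC-3'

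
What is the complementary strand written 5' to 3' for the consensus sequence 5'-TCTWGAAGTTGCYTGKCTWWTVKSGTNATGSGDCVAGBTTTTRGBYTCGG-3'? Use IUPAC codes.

Standard pairs A↔T, G↔C; ambiguity codes pair R↔Y, K↔M, W↔W, S↔S, B↔V, D↔H, N↔N. Complement (AGAWCTTCAACGRACMGAWWABMSCANTACSCHGBTCVAAAAYCVRAGCC), then reverse for 5'→3'.

5'-CCGARVCYAAAAVCTBGHCSCATNACSMBAWWAGMCARGCAACTTCWAGA-3'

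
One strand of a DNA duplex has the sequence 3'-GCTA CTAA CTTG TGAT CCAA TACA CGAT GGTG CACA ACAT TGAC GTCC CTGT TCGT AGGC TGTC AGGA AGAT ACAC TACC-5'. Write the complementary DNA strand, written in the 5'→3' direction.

5′-CGATGATTGAACACTAGGTTATGTGCTACCACGTGTTGTAACTGCAGGGACAAGCATCCGACAGTCCTTCTATGTGATGG-3′

The strand is given 3'→5', so its complement runs 5'→3' in the same left-to-right order: pair each base A↔T, G↔C.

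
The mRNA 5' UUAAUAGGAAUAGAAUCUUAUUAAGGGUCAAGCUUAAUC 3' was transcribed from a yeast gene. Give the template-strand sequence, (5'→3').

Replace U with T to get the coding DNA strand: TTAATAGGAATAGAATCTTATTAAGGGTCAAGCTTAATC. The template strand is its reverse complement (complement AATTATCCTTATCTTAGAATAATTCCCAGTTCGAATTAG, then reverse).

5'-GATTAAGCTTGACCCTTAATAAGATTCTATTCCTATTAA-3'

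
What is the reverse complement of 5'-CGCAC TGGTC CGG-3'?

Reading the sequence 3'→5' and pairing each base (A↔T, G↔C) gives the reverse complement directly.

5'-CCGGACCAGTGCG-3'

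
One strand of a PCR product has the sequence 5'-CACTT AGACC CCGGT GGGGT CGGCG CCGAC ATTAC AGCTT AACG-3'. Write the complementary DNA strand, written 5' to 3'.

5'-CGTTAAGCTGTAATGTCGGCGCCGACCCCACCGGGGTCTAAGTG-3'

The complement of CACTTAGACCCCGGTGGGGTCGGCGCCGACATTACAGCTTAACG is GTGAATCTGGGGCCACCCCAGCCGCGGCTGTAATGTCGAATTGC (A↔T, G↔C). DNA strands are antiparallel, so the complementary strand runs 3'→5'; reversing gives the 5'→3' form.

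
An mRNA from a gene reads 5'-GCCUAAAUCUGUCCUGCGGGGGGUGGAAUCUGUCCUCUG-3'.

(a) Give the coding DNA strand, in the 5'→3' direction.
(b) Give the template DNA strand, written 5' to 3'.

(a) 5'-GCCTAAATCTGTCCTGCGGGGGGTGGAATCTGTCCTCTG-3'
(b) 5'-CAGAGGACAGATTCCACCCCCCGCAGGACAGATTTAGGC-3'

(a) The coding strand matches the mRNA with U→T.
(b) The template strand is the reverse complement of the coding strand.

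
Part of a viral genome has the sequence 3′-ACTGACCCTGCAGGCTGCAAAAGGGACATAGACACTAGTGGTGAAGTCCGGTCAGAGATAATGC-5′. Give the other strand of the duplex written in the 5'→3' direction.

The strand is given 3'→5', so its complement runs 5'→3' in the same left-to-right order: pair each base A↔T, G↔C.

5'-TGACTGGGACGTCCGACGTTTTCCCTGTATCTGTGATCACCACTTCAGGCCAGTCTCTATTACG-3'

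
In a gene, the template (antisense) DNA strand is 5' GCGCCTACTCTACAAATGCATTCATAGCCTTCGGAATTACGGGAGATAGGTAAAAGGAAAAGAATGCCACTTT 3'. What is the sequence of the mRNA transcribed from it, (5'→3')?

The mRNA has the sequence of the coding strand (reverse complement of the template) with T→U. Reverse complement of GCGCCTACTCTACAAATGCATTCATAGCCTTCGGAATTACGGGAGATAGGTAAAAGGAAAAGAATGCCACTTT is AAAGTGGCATTCTTTTCCTTTTACCTATCTCCCGTAATTCCGAAGGCTATGAATGCATTTGTAGAGTAGGCGC; then T→U.

5'-AAAGUGGCAUUCUUUUCCUUUUACCUAUCUCCCGUAAUUCCGAAGGCUAUGAAUGCAUUUGUAGAGUAGGCGC-3'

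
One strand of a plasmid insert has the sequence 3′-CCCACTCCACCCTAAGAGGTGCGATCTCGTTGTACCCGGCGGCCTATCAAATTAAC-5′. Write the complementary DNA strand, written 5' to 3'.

5'-GGGTGAGGTGGGATTCTCCACGCTAGAGCAACATGGGCCGCCGGATAGTTTAATTG-3'

The strand is given 3'→5', so its complement runs 5'→3' in the same left-to-right order: pair each base A↔T, G↔C.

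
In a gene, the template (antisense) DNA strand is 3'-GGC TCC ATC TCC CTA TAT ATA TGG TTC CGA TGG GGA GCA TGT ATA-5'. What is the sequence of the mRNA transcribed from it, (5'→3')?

5'-CCGAGGUAGAGGGAUAUAUAUACCAAGGCUACCCCUCGUACAUAU-3'

Reading the template 3'→5' as shown, RNA polymerase pairs each base (A→U, T→A, G↔C) to build mRNA 5'→3' directly.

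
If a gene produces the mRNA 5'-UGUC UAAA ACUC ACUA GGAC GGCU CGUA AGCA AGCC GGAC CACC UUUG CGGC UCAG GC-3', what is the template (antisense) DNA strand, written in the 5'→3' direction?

Replace U with T to get the coding DNA strand: TGTCTAAAACTCACTAGGACGGCTCGTAAGCAAGCCGGACCACCTTTGCGGCTCAGGC. The template strand is its reverse complement (complement ACAGATTTTGAGTGATCCTGCCGAGCATTCGTTCGGCCTGGTGGAAACGCCGAGTCCG, then reverse).

5'-GCCTGAGCCGCAAAGGTGGTCCGGCTTGCTTACGAGCCGTCCTAGTGAGTTTTAGACA-3'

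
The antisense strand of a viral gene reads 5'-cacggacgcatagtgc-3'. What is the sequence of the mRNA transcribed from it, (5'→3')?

RNA polymerase reads the template 3'→5' and synthesizes mRNA 5'→3' by base-pairing (A→U, T→A, G↔C). The complement of the template is GTGCCTGCGTATCACG; antiparallel, so 5'→3' the coding strand is GCACTATGCGTCCGTG. Replace T with U for the mRNA.

5'-GCACUAUGCGUCCGUG-3'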